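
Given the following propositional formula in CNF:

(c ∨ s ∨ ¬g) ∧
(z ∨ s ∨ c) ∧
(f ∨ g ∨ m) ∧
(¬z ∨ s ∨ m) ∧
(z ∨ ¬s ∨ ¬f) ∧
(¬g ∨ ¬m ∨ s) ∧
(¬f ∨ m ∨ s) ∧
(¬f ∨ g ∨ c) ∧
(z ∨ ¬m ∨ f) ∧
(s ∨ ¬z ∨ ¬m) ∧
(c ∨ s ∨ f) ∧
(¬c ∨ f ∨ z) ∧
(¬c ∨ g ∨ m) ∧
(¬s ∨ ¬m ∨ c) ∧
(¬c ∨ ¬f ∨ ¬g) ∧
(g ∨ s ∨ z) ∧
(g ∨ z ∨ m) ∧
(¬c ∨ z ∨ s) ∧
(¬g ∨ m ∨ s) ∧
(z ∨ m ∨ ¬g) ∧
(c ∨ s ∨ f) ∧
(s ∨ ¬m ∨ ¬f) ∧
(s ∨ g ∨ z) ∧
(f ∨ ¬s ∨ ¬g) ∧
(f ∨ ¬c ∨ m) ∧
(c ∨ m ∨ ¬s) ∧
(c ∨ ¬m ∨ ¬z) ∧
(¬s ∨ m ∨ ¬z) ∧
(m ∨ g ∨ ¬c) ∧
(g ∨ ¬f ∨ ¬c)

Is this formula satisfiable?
Yes

Yes, the formula is satisfiable.

One satisfying assignment is: m=True, g=False, z=True, f=False, s=True, c=True

Verification: With this assignment, all 30 clauses evaluate to true.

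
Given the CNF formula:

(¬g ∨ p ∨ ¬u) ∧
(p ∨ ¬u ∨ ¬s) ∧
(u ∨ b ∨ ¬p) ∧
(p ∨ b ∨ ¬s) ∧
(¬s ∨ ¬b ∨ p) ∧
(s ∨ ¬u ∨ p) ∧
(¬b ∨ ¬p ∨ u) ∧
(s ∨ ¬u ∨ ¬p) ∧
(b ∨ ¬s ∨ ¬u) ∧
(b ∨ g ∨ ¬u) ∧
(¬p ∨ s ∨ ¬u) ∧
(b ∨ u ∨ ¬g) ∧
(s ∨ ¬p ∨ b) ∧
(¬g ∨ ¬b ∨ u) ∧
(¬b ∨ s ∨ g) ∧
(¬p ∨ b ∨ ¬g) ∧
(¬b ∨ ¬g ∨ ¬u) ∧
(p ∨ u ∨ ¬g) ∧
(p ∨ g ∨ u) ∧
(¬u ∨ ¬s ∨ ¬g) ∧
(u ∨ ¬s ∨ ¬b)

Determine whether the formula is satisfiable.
Yes

Yes, the formula is satisfiable.

One satisfying assignment is: b=True, u=True, p=True, g=False, s=True

Verification: With this assignment, all 21 clauses evaluate to true.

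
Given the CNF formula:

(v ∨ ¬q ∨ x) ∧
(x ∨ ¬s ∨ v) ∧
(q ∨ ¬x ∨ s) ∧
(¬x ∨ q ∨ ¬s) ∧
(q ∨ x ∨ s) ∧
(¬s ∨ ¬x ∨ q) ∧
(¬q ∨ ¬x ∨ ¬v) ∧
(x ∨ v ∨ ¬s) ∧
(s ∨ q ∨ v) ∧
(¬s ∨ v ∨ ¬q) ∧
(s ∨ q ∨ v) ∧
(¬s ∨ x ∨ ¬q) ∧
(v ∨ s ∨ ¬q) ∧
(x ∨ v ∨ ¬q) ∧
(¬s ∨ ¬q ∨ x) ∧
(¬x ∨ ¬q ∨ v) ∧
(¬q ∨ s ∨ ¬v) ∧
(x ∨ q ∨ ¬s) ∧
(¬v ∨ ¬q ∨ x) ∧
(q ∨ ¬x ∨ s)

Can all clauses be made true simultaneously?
No

No, the formula is not satisfiable.

No assignment of truth values to the variables can make all 20 clauses true simultaneously.

The formula is UNSAT (unsatisfiable).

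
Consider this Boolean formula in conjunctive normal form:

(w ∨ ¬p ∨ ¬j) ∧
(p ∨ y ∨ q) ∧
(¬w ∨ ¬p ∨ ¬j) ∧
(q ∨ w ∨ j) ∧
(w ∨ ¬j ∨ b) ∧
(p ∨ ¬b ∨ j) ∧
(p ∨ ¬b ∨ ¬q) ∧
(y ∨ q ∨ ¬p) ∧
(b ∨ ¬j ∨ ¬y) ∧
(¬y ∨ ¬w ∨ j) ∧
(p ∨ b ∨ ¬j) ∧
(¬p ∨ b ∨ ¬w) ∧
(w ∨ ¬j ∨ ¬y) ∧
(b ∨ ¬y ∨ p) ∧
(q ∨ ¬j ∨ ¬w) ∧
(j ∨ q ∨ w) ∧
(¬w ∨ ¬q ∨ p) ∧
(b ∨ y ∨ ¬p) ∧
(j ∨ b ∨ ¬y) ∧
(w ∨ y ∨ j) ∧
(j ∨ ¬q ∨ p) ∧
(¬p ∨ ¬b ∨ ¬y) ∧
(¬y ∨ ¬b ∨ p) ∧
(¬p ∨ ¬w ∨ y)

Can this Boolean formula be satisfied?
No

No, the formula is not satisfiable.

No assignment of truth values to the variables can make all 24 clauses true simultaneously.

The formula is UNSAT (unsatisfiable).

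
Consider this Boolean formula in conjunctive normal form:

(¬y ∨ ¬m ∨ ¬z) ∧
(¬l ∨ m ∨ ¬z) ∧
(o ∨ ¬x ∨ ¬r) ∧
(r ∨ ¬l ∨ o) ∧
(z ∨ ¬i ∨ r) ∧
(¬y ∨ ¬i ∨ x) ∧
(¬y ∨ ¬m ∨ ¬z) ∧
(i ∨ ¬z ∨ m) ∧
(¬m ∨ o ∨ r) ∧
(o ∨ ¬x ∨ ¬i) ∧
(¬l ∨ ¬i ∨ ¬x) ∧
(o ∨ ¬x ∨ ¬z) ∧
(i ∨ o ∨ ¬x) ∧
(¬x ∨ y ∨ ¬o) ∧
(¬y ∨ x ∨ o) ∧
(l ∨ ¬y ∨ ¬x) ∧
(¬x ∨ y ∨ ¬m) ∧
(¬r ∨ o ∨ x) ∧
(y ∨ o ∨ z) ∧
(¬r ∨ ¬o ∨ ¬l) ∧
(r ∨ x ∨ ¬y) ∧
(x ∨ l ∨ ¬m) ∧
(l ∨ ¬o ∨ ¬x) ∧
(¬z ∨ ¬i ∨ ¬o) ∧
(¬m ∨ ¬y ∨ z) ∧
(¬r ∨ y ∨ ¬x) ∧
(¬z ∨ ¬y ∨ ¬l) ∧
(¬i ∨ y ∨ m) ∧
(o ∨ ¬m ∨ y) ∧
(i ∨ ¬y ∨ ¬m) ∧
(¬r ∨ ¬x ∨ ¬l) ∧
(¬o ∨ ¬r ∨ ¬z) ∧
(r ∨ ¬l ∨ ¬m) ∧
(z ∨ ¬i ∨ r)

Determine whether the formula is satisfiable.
Yes

Yes, the formula is satisfiable.

One satisfying assignment is: z=False, y=False, o=True, i=False, m=False, r=False, l=False, x=False

Verification: With this assignment, all 34 clauses evaluate to true.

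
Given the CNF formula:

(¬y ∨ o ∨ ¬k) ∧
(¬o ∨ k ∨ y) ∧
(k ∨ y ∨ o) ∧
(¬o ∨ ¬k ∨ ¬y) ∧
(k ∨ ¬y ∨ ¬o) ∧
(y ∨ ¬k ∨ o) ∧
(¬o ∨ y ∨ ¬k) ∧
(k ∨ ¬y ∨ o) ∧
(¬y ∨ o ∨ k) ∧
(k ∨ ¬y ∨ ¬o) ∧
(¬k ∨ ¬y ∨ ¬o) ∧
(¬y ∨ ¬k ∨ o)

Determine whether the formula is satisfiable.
No

No, the formula is not satisfiable.

No assignment of truth values to the variables can make all 12 clauses true simultaneously.

The formula is UNSAT (unsatisfiable).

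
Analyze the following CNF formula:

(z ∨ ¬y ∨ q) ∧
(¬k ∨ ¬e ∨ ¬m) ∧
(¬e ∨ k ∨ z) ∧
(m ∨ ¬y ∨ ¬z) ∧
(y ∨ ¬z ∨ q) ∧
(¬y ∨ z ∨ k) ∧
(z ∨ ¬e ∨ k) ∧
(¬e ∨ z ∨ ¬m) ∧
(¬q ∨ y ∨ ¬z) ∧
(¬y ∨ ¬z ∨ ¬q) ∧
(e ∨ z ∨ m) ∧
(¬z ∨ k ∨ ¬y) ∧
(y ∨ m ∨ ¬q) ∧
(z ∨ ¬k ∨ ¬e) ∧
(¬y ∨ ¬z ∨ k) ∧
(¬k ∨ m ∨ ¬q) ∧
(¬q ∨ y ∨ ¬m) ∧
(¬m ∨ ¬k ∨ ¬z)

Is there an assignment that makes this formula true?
Yes

Yes, the formula is satisfiable.

One satisfying assignment is: z=False, k=False, y=False, m=True, e=False, q=False

Verification: With this assignment, all 18 clauses evaluate to true.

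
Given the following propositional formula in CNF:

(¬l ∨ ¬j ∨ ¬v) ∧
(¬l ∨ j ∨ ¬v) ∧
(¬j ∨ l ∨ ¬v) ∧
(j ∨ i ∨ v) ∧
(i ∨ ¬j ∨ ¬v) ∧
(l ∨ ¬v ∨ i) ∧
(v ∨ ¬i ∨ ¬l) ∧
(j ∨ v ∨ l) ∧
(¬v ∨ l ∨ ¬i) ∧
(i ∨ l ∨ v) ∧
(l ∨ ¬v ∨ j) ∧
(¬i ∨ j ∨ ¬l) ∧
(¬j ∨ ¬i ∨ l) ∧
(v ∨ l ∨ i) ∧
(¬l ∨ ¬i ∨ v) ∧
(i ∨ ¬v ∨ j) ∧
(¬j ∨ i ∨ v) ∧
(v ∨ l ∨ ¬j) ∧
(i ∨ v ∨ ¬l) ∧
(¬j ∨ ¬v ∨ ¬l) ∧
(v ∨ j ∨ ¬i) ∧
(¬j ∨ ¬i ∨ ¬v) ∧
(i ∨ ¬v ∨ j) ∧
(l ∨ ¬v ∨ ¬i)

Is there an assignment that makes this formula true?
No

No, the formula is not satisfiable.

No assignment of truth values to the variables can make all 24 clauses true simultaneously.

The formula is UNSAT (unsatisfiable).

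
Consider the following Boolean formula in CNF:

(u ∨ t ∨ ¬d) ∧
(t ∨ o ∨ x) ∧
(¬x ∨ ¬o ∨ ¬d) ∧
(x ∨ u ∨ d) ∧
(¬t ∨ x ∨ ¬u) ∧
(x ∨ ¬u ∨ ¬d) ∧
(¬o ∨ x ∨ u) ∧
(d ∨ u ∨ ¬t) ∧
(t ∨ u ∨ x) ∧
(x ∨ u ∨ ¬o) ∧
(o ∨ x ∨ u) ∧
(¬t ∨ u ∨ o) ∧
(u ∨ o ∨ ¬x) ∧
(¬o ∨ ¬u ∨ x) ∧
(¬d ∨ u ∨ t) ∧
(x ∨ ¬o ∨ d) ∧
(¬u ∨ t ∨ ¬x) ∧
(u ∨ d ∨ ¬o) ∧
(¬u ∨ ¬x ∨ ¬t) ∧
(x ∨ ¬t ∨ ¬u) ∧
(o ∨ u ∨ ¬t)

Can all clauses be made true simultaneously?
No

No, the formula is not satisfiable.

No assignment of truth values to the variables can make all 21 clauses true simultaneously.

The formula is UNSAT (unsatisfiable).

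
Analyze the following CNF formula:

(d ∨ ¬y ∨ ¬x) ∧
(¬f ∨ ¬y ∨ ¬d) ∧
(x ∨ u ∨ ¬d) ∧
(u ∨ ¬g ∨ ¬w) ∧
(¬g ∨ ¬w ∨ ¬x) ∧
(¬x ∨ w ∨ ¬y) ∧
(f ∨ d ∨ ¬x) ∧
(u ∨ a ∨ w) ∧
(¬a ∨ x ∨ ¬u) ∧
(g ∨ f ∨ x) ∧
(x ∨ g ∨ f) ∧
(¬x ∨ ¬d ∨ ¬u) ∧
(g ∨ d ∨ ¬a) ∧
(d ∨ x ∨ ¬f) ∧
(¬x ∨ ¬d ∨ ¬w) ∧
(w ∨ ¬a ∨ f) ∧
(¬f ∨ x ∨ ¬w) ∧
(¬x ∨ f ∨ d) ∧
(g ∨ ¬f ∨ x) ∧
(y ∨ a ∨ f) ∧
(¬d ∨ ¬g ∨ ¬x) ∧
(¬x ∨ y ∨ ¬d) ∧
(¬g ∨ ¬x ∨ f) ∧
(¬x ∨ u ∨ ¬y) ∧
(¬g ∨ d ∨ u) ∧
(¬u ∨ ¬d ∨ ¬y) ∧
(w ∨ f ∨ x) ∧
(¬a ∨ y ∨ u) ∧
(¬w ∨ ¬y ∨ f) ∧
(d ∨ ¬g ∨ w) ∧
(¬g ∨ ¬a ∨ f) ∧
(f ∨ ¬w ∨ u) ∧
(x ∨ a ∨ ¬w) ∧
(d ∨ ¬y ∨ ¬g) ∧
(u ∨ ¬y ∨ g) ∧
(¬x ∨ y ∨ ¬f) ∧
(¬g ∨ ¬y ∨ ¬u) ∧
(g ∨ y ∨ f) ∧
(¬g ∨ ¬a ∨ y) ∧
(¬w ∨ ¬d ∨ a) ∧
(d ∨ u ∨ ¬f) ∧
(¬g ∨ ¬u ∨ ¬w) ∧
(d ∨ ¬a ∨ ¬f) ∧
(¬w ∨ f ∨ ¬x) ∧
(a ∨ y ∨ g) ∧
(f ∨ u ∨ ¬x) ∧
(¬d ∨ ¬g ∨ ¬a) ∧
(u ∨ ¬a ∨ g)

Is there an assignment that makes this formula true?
Yes

Yes, the formula is satisfiable.

One satisfying assignment is: a=False, w=False, g=True, u=True, y=False, x=False, f=True, d=True

Verification: With this assignment, all 48 clauses evaluate to true.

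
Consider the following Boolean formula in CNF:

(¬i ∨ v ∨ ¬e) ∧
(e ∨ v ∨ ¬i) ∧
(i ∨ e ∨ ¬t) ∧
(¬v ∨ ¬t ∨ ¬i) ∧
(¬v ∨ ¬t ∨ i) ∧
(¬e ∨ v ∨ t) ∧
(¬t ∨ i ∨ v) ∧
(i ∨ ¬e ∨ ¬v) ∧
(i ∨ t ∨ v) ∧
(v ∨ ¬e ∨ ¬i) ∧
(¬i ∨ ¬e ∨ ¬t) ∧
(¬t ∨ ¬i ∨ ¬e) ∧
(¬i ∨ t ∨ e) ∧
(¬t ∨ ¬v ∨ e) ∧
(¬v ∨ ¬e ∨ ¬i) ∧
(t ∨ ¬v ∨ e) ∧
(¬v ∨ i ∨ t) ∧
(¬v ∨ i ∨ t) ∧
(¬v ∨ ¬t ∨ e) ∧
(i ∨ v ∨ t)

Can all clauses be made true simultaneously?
No

No, the formula is not satisfiable.

No assignment of truth values to the variables can make all 20 clauses true simultaneously.

The formula is UNSAT (unsatisfiable).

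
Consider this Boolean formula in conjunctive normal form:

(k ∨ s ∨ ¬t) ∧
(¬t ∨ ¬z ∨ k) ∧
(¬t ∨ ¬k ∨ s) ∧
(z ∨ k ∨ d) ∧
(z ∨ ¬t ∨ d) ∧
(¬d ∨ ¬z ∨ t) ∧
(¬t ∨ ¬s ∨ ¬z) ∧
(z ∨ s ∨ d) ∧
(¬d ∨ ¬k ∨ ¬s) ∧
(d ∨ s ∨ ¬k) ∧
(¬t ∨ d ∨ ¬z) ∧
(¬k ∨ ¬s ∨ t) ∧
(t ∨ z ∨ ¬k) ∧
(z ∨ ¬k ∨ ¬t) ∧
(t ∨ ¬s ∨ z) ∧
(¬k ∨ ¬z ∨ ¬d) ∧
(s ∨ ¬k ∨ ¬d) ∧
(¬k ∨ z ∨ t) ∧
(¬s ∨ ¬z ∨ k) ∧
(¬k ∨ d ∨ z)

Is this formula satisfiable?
Yes

Yes, the formula is satisfiable.

One satisfying assignment is: z=True, s=False, d=False, k=False, t=False

Verification: With this assignment, all 20 clauses evaluate to true.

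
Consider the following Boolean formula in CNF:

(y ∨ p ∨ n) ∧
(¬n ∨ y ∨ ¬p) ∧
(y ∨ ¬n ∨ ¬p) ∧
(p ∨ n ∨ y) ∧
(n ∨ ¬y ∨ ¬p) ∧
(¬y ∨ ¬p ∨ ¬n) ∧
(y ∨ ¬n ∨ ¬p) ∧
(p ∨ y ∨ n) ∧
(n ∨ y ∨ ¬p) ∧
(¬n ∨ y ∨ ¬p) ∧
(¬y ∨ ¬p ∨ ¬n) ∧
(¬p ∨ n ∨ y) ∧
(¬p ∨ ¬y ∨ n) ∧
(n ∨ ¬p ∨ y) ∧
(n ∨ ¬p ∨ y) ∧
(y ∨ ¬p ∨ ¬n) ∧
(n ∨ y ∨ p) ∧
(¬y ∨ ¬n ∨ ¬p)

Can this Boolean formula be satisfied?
Yes

Yes, the formula is satisfiable.

One satisfying assignment is: p=False, n=False, y=True

Verification: With this assignment, all 18 clauses evaluate to true.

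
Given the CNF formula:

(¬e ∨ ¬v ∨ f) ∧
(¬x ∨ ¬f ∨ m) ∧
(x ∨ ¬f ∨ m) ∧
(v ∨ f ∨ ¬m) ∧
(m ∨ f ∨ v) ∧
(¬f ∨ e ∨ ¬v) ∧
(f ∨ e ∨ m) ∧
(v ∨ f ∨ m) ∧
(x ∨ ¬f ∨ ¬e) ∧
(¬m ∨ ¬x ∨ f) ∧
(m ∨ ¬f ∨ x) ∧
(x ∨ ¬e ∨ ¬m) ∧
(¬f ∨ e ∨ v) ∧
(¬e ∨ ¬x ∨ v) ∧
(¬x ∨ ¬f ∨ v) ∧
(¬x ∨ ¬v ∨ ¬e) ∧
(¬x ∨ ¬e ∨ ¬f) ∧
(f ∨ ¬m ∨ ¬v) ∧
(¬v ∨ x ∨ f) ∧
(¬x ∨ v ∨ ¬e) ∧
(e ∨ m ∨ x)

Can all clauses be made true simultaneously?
No

No, the formula is not satisfiable.

No assignment of truth values to the variables can make all 21 clauses true simultaneously.

The formula is UNSAT (unsatisfiable).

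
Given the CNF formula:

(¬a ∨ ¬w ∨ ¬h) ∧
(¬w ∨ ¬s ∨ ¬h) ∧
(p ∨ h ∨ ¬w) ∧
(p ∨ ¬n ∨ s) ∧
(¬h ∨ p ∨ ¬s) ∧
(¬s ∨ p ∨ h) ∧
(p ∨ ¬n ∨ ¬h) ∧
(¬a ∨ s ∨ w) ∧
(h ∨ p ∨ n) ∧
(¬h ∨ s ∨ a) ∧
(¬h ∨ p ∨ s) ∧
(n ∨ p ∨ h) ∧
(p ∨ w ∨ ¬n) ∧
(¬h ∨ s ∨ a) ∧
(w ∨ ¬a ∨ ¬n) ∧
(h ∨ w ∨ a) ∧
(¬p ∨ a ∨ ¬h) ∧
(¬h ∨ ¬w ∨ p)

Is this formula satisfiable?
Yes

Yes, the formula is satisfiable.

One satisfying assignment is: h=True, p=True, w=False, a=True, n=False, s=True

Verification: With this assignment, all 18 clauses evaluate to true.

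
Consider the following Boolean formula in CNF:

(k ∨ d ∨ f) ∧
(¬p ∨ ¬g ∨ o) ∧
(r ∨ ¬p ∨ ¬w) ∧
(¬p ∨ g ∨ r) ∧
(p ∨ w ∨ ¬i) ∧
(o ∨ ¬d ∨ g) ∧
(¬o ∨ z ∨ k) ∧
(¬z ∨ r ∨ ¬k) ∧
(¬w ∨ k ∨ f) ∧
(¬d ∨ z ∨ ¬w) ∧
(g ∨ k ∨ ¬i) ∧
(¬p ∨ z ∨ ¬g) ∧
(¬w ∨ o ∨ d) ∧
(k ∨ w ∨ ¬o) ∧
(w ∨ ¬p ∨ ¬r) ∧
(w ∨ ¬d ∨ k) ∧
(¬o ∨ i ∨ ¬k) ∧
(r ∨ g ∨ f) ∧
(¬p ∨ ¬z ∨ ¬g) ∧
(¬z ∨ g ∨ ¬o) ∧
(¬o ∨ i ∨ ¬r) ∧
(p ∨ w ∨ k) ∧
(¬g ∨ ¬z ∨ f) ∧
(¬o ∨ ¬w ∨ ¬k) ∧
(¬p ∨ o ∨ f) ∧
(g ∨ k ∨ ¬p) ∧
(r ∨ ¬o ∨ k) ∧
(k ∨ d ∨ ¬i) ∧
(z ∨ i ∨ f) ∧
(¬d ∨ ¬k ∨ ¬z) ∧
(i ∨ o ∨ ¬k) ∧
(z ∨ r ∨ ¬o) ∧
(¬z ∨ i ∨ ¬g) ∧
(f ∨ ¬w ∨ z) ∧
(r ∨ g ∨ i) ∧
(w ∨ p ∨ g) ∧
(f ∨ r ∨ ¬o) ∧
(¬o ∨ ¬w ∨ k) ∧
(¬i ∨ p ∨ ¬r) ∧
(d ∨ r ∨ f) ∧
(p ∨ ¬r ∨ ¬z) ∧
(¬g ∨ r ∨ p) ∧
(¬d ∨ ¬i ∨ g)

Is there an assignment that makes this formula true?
No

No, the formula is not satisfiable.

No assignment of truth values to the variables can make all 43 clauses true simultaneously.

The formula is UNSAT (unsatisfiable).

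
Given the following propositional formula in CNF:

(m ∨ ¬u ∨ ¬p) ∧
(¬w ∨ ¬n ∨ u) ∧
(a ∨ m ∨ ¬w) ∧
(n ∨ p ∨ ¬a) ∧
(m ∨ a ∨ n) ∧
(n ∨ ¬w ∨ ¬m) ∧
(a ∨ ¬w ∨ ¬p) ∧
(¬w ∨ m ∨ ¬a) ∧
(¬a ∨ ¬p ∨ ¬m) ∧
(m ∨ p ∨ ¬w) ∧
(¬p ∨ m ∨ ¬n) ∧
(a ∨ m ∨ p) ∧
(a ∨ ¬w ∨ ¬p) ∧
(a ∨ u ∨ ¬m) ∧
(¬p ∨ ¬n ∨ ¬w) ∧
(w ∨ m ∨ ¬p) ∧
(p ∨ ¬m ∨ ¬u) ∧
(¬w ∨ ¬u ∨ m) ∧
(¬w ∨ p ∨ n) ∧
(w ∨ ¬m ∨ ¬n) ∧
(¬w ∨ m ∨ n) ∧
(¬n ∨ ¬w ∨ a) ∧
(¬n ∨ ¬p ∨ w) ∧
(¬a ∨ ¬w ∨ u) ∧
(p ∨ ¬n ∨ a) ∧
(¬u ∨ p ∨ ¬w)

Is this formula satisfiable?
Yes

Yes, the formula is satisfiable.

One satisfying assignment is: m=True, n=False, p=True, w=False, u=True, a=False

Verification: With this assignment, all 26 clauses evaluate to true.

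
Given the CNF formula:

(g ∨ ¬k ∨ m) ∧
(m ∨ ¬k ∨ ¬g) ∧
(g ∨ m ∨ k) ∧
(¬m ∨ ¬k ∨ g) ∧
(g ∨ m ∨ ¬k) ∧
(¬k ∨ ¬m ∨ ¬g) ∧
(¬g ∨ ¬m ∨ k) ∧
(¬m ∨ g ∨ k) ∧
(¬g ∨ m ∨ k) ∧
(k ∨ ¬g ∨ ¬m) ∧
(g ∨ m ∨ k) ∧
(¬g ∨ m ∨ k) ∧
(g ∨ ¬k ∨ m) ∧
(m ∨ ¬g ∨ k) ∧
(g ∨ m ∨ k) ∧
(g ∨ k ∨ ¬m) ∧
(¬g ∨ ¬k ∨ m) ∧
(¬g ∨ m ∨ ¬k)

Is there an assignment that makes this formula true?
No

No, the formula is not satisfiable.

No assignment of truth values to the variables can make all 18 clauses true simultaneously.

The formula is UNSAT (unsatisfiable).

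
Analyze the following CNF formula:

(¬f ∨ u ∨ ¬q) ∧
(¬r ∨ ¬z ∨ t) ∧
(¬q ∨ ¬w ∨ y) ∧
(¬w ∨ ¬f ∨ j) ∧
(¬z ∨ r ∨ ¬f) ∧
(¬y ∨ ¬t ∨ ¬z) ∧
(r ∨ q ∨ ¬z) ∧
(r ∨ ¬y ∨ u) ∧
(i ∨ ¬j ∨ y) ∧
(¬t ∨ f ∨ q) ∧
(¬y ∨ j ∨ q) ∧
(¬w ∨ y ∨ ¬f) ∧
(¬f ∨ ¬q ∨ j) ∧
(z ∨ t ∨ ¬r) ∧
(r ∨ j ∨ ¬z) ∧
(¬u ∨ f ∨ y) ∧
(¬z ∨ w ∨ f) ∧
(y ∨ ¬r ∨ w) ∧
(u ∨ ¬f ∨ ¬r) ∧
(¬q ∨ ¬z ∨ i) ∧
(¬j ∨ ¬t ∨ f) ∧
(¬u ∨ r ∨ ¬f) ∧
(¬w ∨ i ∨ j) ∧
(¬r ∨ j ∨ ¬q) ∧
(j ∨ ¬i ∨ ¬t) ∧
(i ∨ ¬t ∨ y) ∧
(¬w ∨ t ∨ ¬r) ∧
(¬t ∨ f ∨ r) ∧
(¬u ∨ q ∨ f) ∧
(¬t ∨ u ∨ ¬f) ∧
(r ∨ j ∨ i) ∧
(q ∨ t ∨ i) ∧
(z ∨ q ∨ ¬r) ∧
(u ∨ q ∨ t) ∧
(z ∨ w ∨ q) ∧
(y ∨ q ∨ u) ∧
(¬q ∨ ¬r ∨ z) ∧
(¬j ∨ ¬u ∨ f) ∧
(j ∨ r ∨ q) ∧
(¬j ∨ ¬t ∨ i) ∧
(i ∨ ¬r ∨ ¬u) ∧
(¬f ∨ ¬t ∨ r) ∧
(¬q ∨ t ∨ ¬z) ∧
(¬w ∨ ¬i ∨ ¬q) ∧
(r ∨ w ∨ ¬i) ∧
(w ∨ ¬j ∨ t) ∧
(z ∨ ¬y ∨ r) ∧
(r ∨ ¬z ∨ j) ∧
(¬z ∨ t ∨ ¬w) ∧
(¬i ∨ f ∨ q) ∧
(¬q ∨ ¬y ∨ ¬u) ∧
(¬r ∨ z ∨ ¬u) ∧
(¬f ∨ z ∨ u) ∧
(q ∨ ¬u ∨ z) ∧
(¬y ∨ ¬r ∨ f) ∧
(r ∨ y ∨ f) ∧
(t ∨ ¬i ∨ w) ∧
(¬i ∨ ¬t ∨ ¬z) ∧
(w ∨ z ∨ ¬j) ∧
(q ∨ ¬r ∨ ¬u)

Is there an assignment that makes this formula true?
No

No, the formula is not satisfiable.

No assignment of truth values to the variables can make all 60 clauses true simultaneously.

The formula is UNSAT (unsatisfiable).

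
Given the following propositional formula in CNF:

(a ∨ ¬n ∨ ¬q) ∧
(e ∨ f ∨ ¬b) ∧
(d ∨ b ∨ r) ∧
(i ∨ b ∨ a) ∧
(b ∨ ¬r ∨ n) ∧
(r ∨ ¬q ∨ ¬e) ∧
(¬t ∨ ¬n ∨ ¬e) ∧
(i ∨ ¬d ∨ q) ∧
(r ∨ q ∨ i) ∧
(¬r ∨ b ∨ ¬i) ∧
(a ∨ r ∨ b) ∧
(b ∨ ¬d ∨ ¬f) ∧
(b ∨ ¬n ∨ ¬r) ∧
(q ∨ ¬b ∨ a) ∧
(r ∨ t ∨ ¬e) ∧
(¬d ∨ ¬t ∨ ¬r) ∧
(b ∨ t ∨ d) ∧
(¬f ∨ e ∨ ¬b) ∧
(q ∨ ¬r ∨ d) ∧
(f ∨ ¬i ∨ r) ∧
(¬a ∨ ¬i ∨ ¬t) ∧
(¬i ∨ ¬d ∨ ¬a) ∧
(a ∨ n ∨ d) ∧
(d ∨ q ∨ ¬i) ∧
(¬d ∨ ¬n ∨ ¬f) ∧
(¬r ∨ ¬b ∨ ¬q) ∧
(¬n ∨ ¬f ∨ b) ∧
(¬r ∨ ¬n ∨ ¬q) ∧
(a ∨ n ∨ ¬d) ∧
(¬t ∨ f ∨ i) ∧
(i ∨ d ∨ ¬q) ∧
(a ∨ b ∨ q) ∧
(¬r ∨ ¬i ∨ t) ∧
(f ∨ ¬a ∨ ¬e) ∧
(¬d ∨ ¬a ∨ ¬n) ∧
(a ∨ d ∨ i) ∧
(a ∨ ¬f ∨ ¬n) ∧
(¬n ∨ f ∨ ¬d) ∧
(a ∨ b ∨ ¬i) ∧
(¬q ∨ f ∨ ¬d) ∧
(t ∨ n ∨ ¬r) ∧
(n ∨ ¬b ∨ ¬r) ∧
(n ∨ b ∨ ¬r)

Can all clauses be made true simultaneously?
No

No, the formula is not satisfiable.

No assignment of truth values to the variables can make all 43 clauses true simultaneously.

The formula is UNSAT (unsatisfiable).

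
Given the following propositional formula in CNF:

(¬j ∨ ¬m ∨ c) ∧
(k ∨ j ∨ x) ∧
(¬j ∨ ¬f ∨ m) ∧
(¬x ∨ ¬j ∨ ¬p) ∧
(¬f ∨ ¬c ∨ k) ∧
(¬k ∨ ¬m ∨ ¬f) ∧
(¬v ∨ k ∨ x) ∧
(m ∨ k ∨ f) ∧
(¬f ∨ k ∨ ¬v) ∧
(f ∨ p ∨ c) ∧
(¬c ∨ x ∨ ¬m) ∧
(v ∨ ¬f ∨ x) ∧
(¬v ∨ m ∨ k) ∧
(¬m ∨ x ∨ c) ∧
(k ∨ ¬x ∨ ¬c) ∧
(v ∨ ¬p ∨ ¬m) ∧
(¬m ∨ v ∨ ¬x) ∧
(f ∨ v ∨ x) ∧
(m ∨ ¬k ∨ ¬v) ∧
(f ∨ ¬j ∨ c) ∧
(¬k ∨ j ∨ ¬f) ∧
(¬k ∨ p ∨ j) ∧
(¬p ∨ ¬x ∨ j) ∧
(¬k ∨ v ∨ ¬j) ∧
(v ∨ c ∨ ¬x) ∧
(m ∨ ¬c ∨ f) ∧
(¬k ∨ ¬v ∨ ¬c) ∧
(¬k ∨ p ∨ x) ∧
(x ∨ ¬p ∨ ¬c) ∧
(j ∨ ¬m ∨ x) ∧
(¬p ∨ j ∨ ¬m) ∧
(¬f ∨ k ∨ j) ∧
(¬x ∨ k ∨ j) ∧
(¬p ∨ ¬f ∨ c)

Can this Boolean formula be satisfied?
No

No, the formula is not satisfiable.

No assignment of truth values to the variables can make all 34 clauses true simultaneously.

The formula is UNSAT (unsatisfiable).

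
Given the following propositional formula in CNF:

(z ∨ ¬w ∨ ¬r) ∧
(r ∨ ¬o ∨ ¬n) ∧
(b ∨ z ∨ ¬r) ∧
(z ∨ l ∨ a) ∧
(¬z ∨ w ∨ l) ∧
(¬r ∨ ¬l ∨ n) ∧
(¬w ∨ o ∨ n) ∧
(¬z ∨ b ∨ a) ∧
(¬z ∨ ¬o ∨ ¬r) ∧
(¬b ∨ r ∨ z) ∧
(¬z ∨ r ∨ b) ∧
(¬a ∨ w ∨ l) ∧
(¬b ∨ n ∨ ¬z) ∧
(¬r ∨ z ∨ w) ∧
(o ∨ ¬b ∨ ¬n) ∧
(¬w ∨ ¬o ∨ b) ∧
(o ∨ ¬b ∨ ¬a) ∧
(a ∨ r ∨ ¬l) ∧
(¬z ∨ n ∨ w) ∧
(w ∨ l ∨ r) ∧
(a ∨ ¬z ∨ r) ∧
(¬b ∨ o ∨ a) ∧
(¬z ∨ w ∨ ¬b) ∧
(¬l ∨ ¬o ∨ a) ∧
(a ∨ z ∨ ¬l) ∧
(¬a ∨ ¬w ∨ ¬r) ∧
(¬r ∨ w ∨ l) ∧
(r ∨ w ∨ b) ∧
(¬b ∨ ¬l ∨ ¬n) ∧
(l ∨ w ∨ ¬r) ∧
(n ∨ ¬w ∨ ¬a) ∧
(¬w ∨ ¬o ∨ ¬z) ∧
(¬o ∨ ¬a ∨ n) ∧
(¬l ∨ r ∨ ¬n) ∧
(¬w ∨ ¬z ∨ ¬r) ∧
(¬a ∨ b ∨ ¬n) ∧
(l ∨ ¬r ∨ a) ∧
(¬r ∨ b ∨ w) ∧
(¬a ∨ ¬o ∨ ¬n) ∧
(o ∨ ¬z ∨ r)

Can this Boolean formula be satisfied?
No

No, the formula is not satisfiable.

No assignment of truth values to the variables can make all 40 clauses true simultaneously.

The formula is UNSAT (unsatisfiable).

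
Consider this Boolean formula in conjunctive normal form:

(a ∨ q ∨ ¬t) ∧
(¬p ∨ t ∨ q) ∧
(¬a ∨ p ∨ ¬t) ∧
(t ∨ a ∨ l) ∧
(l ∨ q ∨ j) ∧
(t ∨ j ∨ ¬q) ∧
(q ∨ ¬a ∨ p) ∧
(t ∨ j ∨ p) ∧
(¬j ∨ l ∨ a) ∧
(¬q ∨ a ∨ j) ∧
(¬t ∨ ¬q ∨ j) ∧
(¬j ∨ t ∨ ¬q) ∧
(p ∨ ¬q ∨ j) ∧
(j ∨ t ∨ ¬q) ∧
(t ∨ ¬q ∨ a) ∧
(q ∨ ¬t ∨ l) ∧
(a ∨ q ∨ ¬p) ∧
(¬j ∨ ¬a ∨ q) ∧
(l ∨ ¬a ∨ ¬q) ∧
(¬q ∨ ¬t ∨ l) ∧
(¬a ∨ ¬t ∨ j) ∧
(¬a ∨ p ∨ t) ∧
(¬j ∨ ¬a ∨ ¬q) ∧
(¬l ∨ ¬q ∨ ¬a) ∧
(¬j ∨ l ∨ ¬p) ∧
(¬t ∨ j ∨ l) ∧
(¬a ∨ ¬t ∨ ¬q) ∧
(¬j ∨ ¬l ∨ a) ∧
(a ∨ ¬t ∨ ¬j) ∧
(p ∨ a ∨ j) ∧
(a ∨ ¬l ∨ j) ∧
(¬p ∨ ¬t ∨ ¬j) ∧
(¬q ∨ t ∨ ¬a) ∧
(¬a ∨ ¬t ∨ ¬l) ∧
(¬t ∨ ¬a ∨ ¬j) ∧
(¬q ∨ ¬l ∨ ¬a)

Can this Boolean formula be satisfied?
No

No, the formula is not satisfiable.

No assignment of truth values to the variables can make all 36 clauses true simultaneously.

The formula is UNSAT (unsatisfiable).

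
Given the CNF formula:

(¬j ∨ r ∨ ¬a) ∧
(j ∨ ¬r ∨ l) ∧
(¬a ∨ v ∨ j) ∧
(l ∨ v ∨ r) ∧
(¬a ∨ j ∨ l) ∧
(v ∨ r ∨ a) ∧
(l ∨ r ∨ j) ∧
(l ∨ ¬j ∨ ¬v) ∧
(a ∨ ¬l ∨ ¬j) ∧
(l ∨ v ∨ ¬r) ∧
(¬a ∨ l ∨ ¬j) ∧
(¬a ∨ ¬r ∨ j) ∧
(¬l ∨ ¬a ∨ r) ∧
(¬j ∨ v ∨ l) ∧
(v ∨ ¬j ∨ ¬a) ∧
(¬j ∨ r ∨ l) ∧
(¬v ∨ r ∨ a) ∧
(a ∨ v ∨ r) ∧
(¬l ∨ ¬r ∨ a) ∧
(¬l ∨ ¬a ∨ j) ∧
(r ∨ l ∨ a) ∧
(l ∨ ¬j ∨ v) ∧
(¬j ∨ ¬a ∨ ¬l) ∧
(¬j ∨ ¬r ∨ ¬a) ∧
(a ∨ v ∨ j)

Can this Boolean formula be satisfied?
No

No, the formula is not satisfiable.

No assignment of truth values to the variables can make all 25 clauses true simultaneously.

The formula is UNSAT (unsatisfiable).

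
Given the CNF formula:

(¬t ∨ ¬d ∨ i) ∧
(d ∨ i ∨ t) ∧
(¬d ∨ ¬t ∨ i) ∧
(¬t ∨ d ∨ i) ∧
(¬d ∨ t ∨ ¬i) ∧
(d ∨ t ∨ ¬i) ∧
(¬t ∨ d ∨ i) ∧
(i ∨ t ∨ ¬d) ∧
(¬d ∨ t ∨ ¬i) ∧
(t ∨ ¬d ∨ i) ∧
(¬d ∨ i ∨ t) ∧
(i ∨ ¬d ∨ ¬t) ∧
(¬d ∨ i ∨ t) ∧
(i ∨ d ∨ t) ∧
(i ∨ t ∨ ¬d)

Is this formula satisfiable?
Yes

Yes, the formula is satisfiable.

One satisfying assignment is: d=False, t=True, i=True

Verification: With this assignment, all 15 clauses evaluate to true.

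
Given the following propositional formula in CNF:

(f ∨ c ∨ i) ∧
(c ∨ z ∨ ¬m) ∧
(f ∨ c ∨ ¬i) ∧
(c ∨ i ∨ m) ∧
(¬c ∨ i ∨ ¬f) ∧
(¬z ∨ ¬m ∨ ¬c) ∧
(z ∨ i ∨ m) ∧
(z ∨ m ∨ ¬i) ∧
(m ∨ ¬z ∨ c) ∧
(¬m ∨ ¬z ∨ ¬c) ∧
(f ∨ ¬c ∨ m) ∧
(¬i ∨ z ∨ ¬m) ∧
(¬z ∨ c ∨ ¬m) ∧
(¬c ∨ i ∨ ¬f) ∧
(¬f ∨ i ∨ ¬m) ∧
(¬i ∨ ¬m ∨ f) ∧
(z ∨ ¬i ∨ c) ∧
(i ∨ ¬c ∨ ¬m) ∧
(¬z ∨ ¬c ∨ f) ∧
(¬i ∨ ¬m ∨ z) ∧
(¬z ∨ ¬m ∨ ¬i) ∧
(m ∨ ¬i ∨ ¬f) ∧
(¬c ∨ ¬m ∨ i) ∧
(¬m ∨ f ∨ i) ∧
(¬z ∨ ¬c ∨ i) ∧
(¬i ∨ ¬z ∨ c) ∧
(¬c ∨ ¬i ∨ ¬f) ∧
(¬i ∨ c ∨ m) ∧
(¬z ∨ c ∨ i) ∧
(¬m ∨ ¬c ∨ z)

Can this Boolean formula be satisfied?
No

No, the formula is not satisfiable.

No assignment of truth values to the variables can make all 30 clauses true simultaneously.

The formula is UNSAT (unsatisfiable).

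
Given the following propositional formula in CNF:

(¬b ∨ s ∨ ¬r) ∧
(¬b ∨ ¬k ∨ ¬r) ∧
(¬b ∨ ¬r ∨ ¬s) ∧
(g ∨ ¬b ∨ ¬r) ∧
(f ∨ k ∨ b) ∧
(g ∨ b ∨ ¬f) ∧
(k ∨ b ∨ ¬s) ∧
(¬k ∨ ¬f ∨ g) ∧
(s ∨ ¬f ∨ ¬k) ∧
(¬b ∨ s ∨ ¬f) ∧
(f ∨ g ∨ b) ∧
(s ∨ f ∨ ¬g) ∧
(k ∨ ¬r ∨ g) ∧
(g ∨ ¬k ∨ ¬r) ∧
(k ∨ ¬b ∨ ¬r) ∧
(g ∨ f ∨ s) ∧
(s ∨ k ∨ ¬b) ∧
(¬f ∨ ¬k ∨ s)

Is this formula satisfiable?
Yes

Yes, the formula is satisfiable.

One satisfying assignment is: k=False, f=False, r=False, b=True, g=False, s=True

Verification: With this assignment, all 18 clauses evaluate to true.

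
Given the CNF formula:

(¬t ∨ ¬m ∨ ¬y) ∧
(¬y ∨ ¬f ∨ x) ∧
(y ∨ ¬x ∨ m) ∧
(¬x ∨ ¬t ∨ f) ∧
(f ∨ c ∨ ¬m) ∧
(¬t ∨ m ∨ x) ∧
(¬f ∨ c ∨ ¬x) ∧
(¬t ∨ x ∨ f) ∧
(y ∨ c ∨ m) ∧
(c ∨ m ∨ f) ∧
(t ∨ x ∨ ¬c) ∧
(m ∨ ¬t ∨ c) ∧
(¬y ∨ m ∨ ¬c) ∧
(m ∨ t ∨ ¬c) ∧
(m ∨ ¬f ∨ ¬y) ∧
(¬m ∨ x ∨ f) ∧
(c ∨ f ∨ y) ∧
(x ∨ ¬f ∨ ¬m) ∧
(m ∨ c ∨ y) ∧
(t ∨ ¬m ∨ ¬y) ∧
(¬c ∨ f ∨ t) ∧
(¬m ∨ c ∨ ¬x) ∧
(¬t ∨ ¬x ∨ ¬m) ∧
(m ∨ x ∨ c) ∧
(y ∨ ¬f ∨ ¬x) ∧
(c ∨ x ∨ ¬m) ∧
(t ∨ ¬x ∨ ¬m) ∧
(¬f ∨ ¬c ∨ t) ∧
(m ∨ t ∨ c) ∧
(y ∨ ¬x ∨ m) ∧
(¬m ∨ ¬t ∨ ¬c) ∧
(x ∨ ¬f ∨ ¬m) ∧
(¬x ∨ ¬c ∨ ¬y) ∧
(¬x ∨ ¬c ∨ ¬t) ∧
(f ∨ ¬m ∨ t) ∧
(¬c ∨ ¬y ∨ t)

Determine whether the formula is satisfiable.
No

No, the formula is not satisfiable.

No assignment of truth values to the variables can make all 36 clauses true simultaneously.

The formula is UNSAT (unsatisfiable).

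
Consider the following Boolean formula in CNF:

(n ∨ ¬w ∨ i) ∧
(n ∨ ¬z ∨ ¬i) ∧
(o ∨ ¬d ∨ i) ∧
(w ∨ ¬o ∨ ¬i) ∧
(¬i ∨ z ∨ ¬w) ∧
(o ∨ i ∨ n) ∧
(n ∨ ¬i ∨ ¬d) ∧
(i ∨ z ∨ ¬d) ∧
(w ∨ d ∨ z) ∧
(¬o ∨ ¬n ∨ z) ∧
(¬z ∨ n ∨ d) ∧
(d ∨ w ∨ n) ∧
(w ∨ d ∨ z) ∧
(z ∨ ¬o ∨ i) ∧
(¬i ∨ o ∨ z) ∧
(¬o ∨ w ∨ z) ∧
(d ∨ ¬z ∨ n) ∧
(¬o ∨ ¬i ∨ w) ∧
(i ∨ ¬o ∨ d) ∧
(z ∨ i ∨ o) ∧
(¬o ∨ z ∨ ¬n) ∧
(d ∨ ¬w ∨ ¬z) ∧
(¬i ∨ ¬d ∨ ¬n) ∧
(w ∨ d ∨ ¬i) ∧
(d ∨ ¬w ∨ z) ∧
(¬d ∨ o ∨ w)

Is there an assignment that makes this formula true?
Yes

Yes, the formula is satisfiable.

One satisfying assignment is: w=False, n=True, z=True, o=False, d=False, i=False

Verification: With this assignment, all 26 clauses evaluate to true.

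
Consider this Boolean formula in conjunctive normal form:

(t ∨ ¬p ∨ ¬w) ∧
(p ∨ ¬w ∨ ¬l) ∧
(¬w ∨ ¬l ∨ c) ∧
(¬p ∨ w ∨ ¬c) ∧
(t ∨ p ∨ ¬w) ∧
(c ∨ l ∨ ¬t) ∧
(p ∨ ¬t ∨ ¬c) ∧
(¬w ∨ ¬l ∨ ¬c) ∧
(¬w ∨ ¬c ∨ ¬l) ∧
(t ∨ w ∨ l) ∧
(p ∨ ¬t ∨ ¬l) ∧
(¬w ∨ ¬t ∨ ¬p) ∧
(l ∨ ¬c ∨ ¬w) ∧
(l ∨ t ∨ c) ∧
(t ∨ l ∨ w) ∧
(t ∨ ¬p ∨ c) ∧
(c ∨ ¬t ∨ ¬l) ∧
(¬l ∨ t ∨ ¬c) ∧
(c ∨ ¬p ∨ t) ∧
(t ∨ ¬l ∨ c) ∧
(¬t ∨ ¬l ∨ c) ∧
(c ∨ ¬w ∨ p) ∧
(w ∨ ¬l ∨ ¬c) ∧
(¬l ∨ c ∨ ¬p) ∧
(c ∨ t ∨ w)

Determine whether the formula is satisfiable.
No

No, the formula is not satisfiable.

No assignment of truth values to the variables can make all 25 clauses true simultaneously.

The formula is UNSAT (unsatisfiable).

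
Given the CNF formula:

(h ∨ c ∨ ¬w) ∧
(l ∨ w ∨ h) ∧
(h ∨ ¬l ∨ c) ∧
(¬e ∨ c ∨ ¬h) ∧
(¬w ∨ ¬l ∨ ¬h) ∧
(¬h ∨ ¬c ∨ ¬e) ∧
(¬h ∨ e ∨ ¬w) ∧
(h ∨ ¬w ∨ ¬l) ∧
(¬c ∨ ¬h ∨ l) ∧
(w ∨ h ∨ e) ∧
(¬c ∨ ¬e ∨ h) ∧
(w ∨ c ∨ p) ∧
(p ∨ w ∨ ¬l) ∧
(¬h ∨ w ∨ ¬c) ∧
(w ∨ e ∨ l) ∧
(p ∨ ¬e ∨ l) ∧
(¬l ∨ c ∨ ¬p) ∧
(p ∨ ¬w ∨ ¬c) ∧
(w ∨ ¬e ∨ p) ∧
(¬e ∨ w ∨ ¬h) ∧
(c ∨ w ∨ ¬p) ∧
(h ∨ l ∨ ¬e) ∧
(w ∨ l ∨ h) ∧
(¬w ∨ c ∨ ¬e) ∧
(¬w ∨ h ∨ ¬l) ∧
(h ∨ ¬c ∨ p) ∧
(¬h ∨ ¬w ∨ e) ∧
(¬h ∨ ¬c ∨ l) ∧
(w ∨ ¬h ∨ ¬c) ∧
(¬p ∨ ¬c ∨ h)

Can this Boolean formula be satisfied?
No

No, the formula is not satisfiable.

No assignment of truth values to the variables can make all 30 clauses true simultaneously.

The formula is UNSAT (unsatisfiable).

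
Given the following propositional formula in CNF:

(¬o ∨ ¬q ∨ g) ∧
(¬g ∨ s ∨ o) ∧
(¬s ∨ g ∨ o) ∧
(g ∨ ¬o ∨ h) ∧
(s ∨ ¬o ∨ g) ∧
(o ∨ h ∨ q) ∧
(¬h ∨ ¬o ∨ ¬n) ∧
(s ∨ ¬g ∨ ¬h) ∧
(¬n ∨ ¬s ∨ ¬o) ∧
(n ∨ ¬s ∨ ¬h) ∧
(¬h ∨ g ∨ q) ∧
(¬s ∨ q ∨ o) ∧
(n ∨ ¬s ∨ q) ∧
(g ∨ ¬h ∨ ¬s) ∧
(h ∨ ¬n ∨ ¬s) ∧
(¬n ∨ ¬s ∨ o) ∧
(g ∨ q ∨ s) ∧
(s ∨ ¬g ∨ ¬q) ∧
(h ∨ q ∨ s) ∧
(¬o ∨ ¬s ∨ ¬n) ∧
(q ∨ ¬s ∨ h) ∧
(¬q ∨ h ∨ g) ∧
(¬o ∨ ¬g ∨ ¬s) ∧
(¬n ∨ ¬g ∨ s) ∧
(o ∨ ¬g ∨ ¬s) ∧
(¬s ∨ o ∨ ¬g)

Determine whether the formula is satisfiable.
Yes

Yes, the formula is satisfiable.

One satisfying assignment is: o=False, n=False, q=True, s=False, h=True, g=False

Verification: With this assignment, all 26 clauses evaluate to true.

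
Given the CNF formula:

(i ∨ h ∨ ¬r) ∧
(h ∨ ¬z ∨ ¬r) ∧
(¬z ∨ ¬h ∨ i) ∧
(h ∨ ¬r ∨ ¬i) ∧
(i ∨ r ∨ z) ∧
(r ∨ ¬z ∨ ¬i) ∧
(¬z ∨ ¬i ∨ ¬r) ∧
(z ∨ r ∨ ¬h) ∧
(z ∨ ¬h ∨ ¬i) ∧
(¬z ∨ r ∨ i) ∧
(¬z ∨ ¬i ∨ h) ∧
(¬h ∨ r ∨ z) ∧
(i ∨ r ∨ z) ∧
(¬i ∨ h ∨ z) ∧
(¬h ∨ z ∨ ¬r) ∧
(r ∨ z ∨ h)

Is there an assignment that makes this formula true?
No

No, the formula is not satisfiable.

No assignment of truth values to the variables can make all 16 clauses true simultaneously.

The formula is UNSAT (unsatisfiable).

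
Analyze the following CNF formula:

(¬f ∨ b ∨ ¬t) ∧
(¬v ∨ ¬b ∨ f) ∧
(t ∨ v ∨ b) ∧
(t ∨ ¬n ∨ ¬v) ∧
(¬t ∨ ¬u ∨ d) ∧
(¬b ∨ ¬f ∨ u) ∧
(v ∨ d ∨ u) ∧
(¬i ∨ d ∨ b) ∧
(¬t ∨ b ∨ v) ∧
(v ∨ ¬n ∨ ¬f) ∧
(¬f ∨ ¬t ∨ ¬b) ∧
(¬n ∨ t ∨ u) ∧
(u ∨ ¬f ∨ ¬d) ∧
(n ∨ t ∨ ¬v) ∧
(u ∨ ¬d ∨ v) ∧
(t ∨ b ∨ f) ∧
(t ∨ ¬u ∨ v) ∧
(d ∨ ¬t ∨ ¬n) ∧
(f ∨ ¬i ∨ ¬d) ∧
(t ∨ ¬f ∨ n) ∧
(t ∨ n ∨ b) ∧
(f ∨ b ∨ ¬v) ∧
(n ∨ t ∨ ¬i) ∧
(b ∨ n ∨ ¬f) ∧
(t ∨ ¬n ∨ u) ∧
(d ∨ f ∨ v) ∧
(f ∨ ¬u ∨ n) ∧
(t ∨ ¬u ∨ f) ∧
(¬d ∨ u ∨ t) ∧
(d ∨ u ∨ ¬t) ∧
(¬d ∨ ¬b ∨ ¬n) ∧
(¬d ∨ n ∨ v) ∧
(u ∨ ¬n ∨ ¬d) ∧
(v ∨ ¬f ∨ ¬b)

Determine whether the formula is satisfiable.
No

No, the formula is not satisfiable.

No assignment of truth values to the variables can make all 34 clauses true simultaneously.

The formula is UNSAT (unsatisfiable).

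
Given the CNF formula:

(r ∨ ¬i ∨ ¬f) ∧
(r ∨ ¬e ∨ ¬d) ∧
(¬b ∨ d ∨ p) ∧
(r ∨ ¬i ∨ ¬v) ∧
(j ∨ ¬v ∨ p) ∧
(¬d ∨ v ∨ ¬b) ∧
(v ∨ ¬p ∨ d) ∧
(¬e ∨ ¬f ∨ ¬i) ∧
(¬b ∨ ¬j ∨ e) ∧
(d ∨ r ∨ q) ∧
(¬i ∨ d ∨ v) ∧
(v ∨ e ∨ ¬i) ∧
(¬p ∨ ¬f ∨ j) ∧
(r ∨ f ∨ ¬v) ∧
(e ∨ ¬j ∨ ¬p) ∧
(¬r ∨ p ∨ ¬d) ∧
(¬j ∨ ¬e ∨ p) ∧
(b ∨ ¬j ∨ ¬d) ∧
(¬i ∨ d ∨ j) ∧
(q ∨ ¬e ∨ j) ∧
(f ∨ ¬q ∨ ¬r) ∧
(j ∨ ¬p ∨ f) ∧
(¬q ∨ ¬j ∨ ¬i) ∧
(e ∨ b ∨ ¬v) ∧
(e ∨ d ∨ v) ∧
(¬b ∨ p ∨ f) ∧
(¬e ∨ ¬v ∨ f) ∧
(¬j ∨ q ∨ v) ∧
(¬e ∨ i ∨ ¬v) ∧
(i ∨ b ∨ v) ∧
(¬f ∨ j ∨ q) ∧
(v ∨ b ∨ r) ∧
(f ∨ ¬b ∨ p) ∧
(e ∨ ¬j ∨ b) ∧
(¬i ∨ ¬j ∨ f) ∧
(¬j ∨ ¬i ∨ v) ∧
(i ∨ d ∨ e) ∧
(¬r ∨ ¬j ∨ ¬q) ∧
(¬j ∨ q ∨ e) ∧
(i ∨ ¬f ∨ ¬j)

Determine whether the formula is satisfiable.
No

No, the formula is not satisfiable.

No assignment of truth values to the variables can make all 40 clauses true simultaneously.

The formula is UNSAT (unsatisfiable).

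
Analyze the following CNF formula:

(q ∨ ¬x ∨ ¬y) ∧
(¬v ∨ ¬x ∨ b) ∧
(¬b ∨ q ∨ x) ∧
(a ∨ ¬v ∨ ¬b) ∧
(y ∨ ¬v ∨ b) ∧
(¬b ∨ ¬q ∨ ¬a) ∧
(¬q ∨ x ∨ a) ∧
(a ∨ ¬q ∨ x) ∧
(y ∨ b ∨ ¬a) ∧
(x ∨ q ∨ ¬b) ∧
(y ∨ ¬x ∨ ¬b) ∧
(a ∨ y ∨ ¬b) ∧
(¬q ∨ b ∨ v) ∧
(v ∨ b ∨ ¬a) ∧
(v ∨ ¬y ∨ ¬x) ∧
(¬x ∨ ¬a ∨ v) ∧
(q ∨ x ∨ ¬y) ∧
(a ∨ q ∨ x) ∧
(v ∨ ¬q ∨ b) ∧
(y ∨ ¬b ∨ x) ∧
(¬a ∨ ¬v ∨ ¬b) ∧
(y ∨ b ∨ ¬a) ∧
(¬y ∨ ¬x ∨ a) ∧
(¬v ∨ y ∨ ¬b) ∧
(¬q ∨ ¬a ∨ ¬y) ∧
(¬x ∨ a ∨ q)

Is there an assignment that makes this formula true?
No

No, the formula is not satisfiable.

No assignment of truth values to the variables can make all 26 clauses true simultaneously.

The formula is UNSAT (unsatisfiable).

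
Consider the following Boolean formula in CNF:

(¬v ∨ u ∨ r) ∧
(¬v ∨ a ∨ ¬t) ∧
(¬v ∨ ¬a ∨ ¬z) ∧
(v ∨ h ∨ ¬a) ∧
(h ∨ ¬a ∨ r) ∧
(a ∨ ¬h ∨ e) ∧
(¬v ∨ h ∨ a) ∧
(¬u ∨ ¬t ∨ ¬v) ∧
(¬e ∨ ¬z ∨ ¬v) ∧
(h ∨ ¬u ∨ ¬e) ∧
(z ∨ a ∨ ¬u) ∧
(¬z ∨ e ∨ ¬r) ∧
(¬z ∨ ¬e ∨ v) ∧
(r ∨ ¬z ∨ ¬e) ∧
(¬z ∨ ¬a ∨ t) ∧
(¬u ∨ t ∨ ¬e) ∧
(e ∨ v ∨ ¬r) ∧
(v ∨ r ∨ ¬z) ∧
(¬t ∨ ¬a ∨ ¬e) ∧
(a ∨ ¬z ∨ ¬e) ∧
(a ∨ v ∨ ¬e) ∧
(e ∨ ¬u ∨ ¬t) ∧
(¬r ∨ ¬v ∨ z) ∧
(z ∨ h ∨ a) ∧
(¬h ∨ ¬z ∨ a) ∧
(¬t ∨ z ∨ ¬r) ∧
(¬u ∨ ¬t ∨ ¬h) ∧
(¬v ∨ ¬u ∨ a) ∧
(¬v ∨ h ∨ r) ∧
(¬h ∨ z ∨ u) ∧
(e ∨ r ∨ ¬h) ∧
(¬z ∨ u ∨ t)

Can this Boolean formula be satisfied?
No

No, the formula is not satisfiable.

No assignment of truth values to the variables can make all 32 clauses true simultaneously.

The formula is UNSAT (unsatisfiable).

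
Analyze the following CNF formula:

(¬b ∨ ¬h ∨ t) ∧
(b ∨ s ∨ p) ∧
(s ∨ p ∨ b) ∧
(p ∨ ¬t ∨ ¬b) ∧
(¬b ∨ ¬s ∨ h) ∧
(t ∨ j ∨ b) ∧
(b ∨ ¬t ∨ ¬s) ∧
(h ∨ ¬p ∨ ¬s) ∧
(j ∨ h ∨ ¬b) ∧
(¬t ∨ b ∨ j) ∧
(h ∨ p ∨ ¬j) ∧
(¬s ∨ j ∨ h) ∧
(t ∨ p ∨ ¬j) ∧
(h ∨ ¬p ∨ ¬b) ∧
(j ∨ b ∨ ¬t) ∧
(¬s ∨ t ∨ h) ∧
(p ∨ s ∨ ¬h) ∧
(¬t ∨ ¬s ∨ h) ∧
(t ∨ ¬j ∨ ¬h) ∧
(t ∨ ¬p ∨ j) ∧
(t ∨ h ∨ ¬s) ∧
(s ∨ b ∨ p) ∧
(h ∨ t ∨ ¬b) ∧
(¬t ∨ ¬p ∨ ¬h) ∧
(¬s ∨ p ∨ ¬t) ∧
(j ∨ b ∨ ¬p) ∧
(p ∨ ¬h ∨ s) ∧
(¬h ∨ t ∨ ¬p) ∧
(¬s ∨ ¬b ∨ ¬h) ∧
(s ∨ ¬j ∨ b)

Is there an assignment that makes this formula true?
No

No, the formula is not satisfiable.

No assignment of truth values to the variables can make all 30 clauses true simultaneously.

The formula is UNSAT (unsatisfiable).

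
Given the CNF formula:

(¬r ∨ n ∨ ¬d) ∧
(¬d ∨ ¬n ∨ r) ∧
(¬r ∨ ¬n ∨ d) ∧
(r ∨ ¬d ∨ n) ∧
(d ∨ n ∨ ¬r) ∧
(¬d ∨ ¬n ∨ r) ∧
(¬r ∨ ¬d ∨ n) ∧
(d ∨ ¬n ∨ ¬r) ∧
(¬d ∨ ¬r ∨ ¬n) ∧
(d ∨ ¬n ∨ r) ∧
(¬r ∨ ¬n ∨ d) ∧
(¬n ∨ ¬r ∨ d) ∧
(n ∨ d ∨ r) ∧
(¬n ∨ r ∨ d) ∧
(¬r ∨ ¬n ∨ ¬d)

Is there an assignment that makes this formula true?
No

No, the formula is not satisfiable.

No assignment of truth values to the variables can make all 15 clauses true simultaneously.

The formula is UNSAT (unsatisfiable).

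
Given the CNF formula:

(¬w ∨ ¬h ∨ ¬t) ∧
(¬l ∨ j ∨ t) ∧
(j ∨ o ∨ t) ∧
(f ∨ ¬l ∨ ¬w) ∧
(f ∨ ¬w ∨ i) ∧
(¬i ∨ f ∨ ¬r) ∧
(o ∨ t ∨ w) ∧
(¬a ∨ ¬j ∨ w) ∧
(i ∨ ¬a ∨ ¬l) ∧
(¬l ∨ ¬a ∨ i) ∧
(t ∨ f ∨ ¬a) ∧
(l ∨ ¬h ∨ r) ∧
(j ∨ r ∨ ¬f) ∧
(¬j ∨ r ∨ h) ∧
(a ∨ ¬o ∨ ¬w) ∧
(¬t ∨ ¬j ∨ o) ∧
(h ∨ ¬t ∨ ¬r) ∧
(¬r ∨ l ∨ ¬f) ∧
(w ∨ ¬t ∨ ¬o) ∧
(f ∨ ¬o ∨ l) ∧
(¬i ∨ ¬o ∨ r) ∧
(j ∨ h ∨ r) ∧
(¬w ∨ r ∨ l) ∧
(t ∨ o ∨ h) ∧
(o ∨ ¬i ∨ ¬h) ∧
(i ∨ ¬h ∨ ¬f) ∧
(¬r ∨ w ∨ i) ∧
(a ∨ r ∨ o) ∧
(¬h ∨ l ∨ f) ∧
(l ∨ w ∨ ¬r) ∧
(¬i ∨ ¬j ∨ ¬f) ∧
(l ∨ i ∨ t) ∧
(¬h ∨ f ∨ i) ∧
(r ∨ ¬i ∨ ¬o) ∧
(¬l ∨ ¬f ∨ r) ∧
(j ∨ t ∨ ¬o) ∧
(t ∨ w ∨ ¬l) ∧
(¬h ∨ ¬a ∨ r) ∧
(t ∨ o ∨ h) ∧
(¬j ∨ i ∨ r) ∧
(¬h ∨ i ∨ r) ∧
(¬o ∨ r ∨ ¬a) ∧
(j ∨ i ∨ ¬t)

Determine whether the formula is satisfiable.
No

No, the formula is not satisfiable.

No assignment of truth values to the variables can make all 43 clauses true simultaneously.

The formula is UNSAT (unsatisfiable).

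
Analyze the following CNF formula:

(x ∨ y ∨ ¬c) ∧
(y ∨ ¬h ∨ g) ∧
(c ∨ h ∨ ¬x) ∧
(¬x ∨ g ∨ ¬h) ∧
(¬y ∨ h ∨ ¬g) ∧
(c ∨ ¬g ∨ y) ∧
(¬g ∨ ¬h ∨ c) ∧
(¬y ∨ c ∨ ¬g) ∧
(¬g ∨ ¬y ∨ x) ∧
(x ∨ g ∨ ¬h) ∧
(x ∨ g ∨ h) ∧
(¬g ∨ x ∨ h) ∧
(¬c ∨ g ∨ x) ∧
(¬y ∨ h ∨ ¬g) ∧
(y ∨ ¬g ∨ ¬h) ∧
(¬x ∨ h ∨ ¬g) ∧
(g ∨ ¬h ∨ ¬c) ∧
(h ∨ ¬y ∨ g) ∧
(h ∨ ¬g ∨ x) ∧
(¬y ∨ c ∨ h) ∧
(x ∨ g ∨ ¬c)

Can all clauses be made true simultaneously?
Yes

Yes, the formula is satisfiable.

One satisfying assignment is: x=True, c=True, g=True, y=True, h=True

Verification: With this assignment, all 21 clauses evaluate to true.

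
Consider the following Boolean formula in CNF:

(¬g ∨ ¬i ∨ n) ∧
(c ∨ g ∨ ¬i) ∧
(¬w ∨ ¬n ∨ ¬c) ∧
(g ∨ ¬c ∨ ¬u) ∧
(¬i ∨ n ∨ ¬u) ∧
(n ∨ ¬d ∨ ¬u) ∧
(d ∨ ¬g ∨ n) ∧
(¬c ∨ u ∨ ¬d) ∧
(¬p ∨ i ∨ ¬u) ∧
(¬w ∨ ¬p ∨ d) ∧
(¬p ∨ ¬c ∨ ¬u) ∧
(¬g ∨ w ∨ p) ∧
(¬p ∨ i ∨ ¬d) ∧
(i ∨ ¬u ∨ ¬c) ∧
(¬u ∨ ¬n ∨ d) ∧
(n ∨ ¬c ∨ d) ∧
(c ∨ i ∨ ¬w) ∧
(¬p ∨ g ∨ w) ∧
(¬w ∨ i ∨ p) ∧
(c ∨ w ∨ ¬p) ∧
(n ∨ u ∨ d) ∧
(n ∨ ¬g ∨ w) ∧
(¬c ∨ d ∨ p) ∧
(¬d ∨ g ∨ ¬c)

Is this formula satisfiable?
Yes

Yes, the formula is satisfiable.

One satisfying assignment is: i=False, c=False, g=False, d=False, n=True, w=False, u=False, p=False

Verification: With this assignment, all 24 clauses evaluate to true.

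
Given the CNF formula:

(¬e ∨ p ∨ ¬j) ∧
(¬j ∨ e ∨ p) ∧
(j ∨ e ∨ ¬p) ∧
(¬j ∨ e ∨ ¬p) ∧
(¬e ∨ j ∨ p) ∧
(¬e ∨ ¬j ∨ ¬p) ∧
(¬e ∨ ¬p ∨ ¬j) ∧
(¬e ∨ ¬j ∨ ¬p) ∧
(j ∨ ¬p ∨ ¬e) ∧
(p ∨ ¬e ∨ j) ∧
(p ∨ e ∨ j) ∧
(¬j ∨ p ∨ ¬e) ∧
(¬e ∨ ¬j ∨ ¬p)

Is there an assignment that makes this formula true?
No

No, the formula is not satisfiable.

No assignment of truth values to the variables can make all 13 clauses true simultaneously.

The formula is UNSAT (unsatisfiable).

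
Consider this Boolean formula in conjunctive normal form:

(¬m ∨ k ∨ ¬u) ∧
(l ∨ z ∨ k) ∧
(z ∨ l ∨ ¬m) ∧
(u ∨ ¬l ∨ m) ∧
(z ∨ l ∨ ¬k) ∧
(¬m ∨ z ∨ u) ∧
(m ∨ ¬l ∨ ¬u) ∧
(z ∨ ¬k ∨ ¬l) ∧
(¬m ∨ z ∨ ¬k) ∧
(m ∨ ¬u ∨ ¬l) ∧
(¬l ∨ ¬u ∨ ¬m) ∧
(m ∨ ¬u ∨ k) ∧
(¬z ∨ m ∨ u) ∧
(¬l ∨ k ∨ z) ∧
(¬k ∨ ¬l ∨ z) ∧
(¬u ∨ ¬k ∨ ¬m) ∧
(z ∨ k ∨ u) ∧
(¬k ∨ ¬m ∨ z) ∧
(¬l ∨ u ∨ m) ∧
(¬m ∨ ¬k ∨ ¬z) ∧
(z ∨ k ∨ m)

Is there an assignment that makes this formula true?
Yes

Yes, the formula is satisfiable.

One satisfying assignment is: m=True, l=False, z=True, k=False, u=False

Verification: With this assignment, all 21 clauses evaluate to true.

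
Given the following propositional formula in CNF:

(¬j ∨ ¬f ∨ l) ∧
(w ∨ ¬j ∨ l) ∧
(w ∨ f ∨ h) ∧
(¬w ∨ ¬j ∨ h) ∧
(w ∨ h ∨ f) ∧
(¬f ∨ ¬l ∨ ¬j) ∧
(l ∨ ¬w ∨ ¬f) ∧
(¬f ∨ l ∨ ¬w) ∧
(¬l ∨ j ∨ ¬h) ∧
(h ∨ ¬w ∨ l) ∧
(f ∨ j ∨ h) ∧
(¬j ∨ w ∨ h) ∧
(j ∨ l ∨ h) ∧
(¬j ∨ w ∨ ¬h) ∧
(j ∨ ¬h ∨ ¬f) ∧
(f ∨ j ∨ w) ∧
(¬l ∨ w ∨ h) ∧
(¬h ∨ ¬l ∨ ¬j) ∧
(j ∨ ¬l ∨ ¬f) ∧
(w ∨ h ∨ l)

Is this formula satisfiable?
Yes

Yes, the formula is satisfiable.

One satisfying assignment is: j=True, f=False, h=True, w=True, l=False

Verification: With this assignment, all 20 clauses evaluate to true.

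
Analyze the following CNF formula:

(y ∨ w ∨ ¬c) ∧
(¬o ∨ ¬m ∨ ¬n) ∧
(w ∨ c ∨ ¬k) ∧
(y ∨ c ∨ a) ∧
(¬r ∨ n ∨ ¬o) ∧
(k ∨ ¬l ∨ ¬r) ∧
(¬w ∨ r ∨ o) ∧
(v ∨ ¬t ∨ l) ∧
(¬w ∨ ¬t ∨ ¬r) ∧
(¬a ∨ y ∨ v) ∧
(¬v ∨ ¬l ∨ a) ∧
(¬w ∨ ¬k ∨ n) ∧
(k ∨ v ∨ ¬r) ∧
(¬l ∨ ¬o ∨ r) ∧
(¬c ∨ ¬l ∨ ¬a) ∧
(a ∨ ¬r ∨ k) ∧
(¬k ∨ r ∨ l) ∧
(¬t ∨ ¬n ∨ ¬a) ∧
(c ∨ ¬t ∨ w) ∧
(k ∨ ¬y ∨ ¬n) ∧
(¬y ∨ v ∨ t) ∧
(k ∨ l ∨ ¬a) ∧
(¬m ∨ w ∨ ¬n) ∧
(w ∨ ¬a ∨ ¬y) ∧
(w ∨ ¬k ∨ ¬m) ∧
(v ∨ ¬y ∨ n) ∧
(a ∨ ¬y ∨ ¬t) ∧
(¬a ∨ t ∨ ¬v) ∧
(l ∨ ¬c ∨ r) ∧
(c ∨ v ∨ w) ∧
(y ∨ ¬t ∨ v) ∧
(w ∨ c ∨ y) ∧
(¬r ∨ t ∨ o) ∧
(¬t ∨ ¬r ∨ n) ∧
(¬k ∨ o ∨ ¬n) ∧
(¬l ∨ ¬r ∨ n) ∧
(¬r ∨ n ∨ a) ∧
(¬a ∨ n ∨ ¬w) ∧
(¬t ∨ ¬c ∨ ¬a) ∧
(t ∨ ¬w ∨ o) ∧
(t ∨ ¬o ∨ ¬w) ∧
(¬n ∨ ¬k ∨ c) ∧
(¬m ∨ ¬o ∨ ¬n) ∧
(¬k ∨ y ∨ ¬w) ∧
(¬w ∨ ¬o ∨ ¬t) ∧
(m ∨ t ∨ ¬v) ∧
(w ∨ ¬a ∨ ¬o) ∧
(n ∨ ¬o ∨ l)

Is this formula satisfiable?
Yes

Yes, the formula is satisfiable.

One satisfying assignment is: v=True, c=False, n=False, m=True, t=False, y=True, r=False, a=False, w=False, l=False, o=False, k=False

Verification: With this assignment, all 48 clauses evaluate to true.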